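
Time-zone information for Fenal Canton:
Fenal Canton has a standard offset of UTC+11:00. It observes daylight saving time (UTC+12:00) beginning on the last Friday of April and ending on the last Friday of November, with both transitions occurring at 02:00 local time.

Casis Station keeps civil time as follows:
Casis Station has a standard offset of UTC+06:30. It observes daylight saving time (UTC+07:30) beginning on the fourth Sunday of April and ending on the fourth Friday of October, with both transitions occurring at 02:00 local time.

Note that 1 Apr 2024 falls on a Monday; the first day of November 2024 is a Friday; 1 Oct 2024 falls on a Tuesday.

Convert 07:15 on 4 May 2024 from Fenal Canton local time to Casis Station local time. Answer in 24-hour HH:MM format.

02:45

1 April 2024 is a Monday, so Fridays fall on 5, 12, 19, 26; the last is April 26.
1 November 2024 is a Friday, so Fridays fall on 1, 8, 15, 22, 29; the last is November 29.
4 May 2024 falls between 26 April and 29 November, so daylight saving is in effect and Fenal Canton is at UTC+12:00.
07:15 Fenal Canton − 12h = 19:15 UTC (rolling into the previous day, 3 May 2024).
1 April 2024 is a Monday, so the first Sunday is April 7 and the fourth is April 28.
1 October 2024 is a Tuesday, so the first Friday is October 4 and the fourth is October 25.
At the standard offset (UTC+06:30), 19:15 UTC + 6h30m = 01:45 Casis Station standard time (rolling into the next day, 4 May 2024).
The standard-time date in Casis Station, 4 May 2024, falls between 28 April and 25 October, so daylight saving is in effect and Casis Station is at UTC+07:30.
19:15 UTC + 7h30m = 02:45 Casis Station (rolling into the next day, 4 May 2024).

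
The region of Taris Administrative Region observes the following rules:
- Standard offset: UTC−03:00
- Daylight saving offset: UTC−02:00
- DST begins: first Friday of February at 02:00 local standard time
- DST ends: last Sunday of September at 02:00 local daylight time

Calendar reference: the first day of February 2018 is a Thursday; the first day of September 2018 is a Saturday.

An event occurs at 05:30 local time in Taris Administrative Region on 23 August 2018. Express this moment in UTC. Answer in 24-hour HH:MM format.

07:30

1 February 2018 is a Thursday, so the first Friday is February 2.
1 September 2018 is a Saturday, so Sundays fall on 2, 9, 16, 23, 30; the last is September 30.
Daylight saving runs 2 February – 30 September; 23 August 2018 is inside that window, so Taris Administrative Region is at UTC−02:00.
05:30 local + 2h = 07:30 UTC.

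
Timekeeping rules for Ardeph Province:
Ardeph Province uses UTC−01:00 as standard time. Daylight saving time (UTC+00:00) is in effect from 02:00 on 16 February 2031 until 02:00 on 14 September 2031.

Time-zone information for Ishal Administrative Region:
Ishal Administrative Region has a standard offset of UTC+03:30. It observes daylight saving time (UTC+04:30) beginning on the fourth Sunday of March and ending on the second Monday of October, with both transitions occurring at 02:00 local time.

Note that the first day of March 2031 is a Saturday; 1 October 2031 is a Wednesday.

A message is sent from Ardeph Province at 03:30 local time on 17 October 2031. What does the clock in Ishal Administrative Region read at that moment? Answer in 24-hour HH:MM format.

08:00

17 October 2031 does not fall between 16 February and 14 September, so daylight saving is not in effect and Ardeph Province is at UTC−01:00.
03:30 Ardeph Province + 1h = 04:30 UTC.
1 March 2031 is a Saturday, so the first Sunday is March 2 and the fourth is March 23.
1 October 2031 is a Wednesday, so the first Monday is October 6 and the second is October 13.
At the standard offset (UTC+03:30), 04:30 UTC + 3h30m = 08:00 Ishal Administrative Region standard time.
The standard-time date in Ishal Administrative Region, 17 October 2031, is outside the daylight-saving period (23 March – 13 October), so Ishal Administrative Region is on standard time, UTC+03:30.
04:30 UTC + 3h30m = 08:00 Ishal Administrative Region.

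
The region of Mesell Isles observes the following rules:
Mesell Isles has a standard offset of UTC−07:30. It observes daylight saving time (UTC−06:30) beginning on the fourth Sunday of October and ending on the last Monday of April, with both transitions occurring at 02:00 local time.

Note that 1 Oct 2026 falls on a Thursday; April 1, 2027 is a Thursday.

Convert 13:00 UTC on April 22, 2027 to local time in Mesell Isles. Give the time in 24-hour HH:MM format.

1 October 2026 is a Thursday, so the first Sunday is October 4 and the fourth is October 25.
1 April 2027 is a Thursday, so Mondays fall on 5, 12, 19, 26; the last is April 26.
At the standard offset (UTC−07:30), 13:00 UTC − 7h30m = 05:30 Mesell Isles standard time.
The standard-time date in Mesell Isles, April 22, 2027, falls between 25 October 2026 and 26 April 2027, so daylight saving is in effect and Mesell Isles is at UTC−06:30.
13:00 UTC − 6h30m = 06:30 local.

06:30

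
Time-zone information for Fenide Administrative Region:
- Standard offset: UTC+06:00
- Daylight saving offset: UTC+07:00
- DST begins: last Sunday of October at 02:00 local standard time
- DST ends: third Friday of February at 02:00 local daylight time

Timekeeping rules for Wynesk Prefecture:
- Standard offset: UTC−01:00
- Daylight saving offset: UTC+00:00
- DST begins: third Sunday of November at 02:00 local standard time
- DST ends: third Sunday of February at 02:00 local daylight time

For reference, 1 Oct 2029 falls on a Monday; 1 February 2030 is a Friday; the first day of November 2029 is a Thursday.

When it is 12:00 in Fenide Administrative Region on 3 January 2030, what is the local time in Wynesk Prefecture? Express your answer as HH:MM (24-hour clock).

05:00

1 October 2029 is a Monday, so Sundays fall on 7, 14, 21, 28; the last is October 28.
1 February 2030 is a Friday, so the first Friday is February 1 and the third is February 15.
Daylight saving runs 28 October 2029 – 15 February 2030; 3 January 2030 is inside that window, so Fenide Administrative Region is at UTC+07:00.
12:00 Fenide Administrative Region − 7h = 05:00 UTC.
1 November 2029 is a Thursday, so the first Sunday is November 4 and the third is November 18.
1 February 2030 is a Friday, so the first Sunday is February 3 and the third is February 17.
At the standard offset (UTC−01:00), 05:00 UTC − 1h = 04:00 Wynesk Prefecture standard time.
The standard-time date in Wynesk Prefecture, 3 January 2030, falls between 18 November 2029 and 17 February 2030, so daylight saving is in effect and Wynesk Prefecture is at UTC+00:00.
05:00 UTC + 0h = 05:00 Wynesk Prefecture.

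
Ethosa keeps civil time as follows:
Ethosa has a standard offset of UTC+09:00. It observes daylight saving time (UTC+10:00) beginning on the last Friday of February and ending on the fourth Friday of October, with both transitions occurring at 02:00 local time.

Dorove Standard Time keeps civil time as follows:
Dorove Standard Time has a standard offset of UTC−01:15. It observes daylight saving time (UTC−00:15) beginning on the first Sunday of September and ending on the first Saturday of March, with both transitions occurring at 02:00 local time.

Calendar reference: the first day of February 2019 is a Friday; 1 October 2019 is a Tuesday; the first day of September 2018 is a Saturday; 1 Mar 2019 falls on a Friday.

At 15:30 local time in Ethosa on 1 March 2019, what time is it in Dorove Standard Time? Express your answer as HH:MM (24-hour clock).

1 February 2019 is a Friday, so Fridays fall on 1, 8, 15, 22; the last is February 22.
1 October 2019 is a Tuesday, so the first Friday is October 4 and the fourth is October 25.
1 March 2019 lies within the daylight-saving period (22 February – 25 October), so Ethosa is on daylight time, UTC+10:00.
15:30 Ethosa − 10h = 05:30 UTC.
1 September 2018 is a Saturday, so the first Sunday is September 2.
1 March 2019 is a Friday, so the first Saturday is March 2.
At the standard offset (UTC−01:15), 05:30 UTC − 1h15m = 04:15 Dorove Standard Time standard time.
Daylight saving runs 2 September 2018 – 2 March 2019; the standard-time date in Dorove Standard Time, 1 March 2019, is inside that window, so Dorove Standard Time is at UTC−00:15.
05:30 UTC − 0h15m = 05:15 Dorove Standard Time.

05:15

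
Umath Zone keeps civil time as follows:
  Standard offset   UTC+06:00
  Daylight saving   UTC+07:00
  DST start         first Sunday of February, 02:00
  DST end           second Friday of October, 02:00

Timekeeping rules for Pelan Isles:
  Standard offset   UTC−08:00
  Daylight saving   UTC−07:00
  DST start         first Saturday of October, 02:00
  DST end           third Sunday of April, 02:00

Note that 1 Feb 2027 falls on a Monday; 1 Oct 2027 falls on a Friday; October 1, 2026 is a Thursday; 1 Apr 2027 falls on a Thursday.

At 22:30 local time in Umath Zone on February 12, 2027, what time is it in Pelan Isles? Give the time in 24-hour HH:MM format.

1 February 2027 is a Monday, so the first Sunday is February 7.
1 October 2027 is a Friday, so the first Friday is October 1 and the second is October 8.
February 12, 2027 lies within the daylight-saving period (7 February – 8 October), so Umath Zone is on daylight time, UTC+07:00.
22:30 Umath Zone − 7h = 15:30 UTC.
1 October 2026 is a Thursday, so the first Saturday is October 3.
1 April 2027 is a Thursday, so the first Sunday is April 4 and the third is April 18.
At the standard offset (UTC−08:00), 15:30 UTC − 8h = 07:30 Pelan Isles standard time.
The standard-time date in Pelan Isles, February 12, 2027, lies within the daylight-saving period (3 October 2026 – 18 April 2027), so Pelan Isles is on daylight time, UTC−07:00.
15:30 UTC − 7h = 08:30 Pelan Isles.

08:30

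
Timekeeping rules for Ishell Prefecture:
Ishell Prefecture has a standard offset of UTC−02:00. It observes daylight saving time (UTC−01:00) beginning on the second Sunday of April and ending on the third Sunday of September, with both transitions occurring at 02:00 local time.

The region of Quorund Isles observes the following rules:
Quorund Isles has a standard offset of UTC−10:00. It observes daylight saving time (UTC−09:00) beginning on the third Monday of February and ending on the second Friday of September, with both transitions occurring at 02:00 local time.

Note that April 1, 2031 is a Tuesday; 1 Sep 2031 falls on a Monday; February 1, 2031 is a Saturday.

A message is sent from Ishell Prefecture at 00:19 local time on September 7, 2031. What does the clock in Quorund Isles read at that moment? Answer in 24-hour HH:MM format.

16:19

1 April 2031 is a Tuesday, so the first Sunday is April 6 and the second is April 13.
1 September 2031 is a Monday, so the first Sunday is September 7 and the third is September 21.
September 7, 2031 falls between 13 April and 21 September, so daylight saving is in effect and Ishell Prefecture is at UTC−01:00.
00:19 Ishell Prefecture + 1h = 01:19 UTC.
1 February 2031 is a Saturday, so the first Monday is February 3 and the third is February 17.
1 September 2031 is a Monday, so the first Friday is September 5 and the second is September 12.
At the standard offset (UTC−10:00), 01:19 UTC − 10h = 15:19 Quorund Isles standard time (rolling into the previous day, 6 September 2031).
Daylight saving runs 17 February – 12 September; the standard-time date in Quorund Isles, September 6, 2031, is inside that window, so Quorund Isles is at UTC−09:00.
01:19 UTC − 9h = 16:19 Quorund Isles (rolling into the previous day, 6 September 2031).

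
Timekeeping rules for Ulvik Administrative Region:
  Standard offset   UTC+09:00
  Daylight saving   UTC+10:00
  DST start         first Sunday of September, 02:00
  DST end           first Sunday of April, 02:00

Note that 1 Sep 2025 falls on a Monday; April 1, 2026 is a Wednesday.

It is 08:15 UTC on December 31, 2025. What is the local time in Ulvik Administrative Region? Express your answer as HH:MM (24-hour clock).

18:15

1 September 2025 is a Monday, so the first Sunday is September 7.
1 April 2026 is a Wednesday, so the first Sunday is April 5.
At the standard offset (UTC+09:00), 08:15 UTC + 9h = 17:15 Ulvik Administrative Region standard time.
The standard-time date in Ulvik Administrative Region, December 31, 2025, lies within the daylight-saving period (7 September 2025 – 5 April 2026), so Ulvik Administrative Region is on daylight time, UTC+10:00.
08:15 UTC + 10h = 18:15 local.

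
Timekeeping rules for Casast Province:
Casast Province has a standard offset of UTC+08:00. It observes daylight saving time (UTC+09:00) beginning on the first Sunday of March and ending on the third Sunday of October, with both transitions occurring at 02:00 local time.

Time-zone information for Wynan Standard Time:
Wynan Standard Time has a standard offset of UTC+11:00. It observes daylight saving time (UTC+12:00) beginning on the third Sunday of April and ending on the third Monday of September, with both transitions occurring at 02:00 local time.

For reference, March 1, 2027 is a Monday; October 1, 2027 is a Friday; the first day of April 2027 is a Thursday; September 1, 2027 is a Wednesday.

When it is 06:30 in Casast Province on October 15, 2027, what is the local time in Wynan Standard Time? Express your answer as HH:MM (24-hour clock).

08:30

1 March 2027 is a Monday, so the first Sunday is March 7.
1 October 2027 is a Friday, so the first Sunday is October 3 and the third is October 17.
October 15, 2027 falls between 7 March and 17 October, so daylight saving is in effect and Casast Province is at UTC+09:00.
06:30 Casast Province − 9h = 21:30 UTC (rolling into the previous day, 14 October 2027).
1 April 2027 is a Thursday, so the first Sunday is April 4 and the third is April 18.
1 September 2027 is a Wednesday, so the first Monday is September 6 and the third is September 20.
At the standard offset (UTC+11:00), 21:30 UTC + 11h = 08:30 Wynan Standard Time standard time (rolling into the next day, 15 October 2027).
The standard-time date in Wynan Standard Time, October 15, 2027, is outside the daylight-saving period (18 April – 20 September), so Wynan Standard Time is on standard time, UTC+11:00.
21:30 UTC + 11h = 08:30 Wynan Standard Time (rolling into the next day, 15 October 2027).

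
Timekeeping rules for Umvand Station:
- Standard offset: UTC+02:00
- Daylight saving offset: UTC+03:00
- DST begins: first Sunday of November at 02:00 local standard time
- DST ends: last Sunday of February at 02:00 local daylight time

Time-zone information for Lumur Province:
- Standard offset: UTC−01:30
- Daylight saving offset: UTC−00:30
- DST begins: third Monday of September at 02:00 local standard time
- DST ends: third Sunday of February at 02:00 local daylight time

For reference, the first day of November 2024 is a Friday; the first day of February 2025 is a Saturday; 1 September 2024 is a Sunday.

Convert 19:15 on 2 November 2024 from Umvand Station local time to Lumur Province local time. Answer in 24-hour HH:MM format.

16:45

1 November 2024 is a Friday, so the first Sunday is November 3.
1 February 2025 is a Saturday, so Sundays fall on 2, 9, 16, 23; the last is February 23.
2 November 2024 does not fall between 3 November 2024 and 23 February 2025, so daylight saving is not in effect and Umvand Station is at UTC+02:00.
19:15 Umvand Station − 2h = 17:15 UTC.
1 September 2024 is a Sunday, so the first Monday is September 2 and the third is September 16.
1 February 2025 is a Saturday, so the first Sunday is February 2 and the third is February 16.
At the standard offset (UTC−01:30), 17:15 UTC − 1h30m = 15:45 Lumur Province standard time.
Daylight saving runs 16 September 2024 – 16 February 2025; the standard-time date in Lumur Province, 2 November 2024, is inside that window, so Lumur Province is at UTC−00:30.
17:15 UTC − 0h30m = 16:45 Lumur Province.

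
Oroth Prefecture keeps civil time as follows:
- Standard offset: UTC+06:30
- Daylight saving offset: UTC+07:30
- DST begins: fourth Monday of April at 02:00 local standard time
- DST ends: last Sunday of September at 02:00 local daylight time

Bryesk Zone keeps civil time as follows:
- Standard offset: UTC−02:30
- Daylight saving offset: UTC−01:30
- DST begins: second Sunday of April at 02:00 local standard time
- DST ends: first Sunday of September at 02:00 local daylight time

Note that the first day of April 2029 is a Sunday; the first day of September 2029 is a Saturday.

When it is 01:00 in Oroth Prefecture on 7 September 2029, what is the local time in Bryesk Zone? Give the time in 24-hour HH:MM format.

15:00

1 April 2029 is a Sunday, so the first Monday is April 2 and the fourth is April 23.
1 September 2029 is a Saturday, so Sundays fall on 2, 9, 16, 23, 30; the last is September 30.
Daylight saving runs 23 April – 30 September; 7 September 2029 is inside that window, so Oroth Prefecture is at UTC+07:30.
01:00 Oroth Prefecture − 7h30m = 17:30 UTC (rolling into the previous day, 6 September 2029).
1 April 2029 is a Sunday, so the first Sunday is April 1 and the second is April 8.
1 September 2029 is a Saturday, so the first Sunday is September 2.
At the standard offset (UTC−02:30), 17:30 UTC − 2h30m = 15:00 Bryesk Zone standard time.
Daylight saving runs 8 April – 2 September; the standard-time date in Bryesk Zone, 6 September 2029, is outside that window, so Bryesk Zone is on standard time at UTC−02:30.
17:30 UTC − 2h30m = 15:00 Bryesk Zone.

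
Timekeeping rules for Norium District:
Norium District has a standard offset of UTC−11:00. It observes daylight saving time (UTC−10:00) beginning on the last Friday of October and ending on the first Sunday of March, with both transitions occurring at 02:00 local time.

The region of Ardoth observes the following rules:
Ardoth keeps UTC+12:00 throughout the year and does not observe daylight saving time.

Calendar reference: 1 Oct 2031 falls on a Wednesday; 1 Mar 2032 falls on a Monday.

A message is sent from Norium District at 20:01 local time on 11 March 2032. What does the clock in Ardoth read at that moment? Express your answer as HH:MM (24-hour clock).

19:01

1 October 2031 is a Wednesday, so Fridays fall on 3, 10, 17, 24, 31; the last is October 31.
1 March 2032 is a Monday, so the first Sunday is March 7.
Daylight saving runs 31 October 2031 – 7 March 2032; 11 March 2032 is outside that window, so Norium District is on standard time at UTC−11:00.
20:01 Norium District + 11h = 07:01 UTC (rolling into the next day, 12 March 2032).
Ardoth stays on UTC+12:00 all year.
07:01 UTC + 12h = 19:01 Ardoth.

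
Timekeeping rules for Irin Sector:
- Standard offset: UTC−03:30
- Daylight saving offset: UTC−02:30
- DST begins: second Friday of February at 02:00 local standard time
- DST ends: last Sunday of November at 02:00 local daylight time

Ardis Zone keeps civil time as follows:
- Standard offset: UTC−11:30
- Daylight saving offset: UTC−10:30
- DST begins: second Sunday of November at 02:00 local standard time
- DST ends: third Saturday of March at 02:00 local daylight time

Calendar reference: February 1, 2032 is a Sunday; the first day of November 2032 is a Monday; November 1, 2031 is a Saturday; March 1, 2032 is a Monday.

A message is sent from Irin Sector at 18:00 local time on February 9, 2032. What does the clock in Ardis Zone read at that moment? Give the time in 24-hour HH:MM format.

11:00

1 February 2032 is a Sunday, so the first Friday is February 6 and the second is February 13.
1 November 2032 is a Monday, so Sundays fall on 7, 14, 21, 28; the last is November 28.
Daylight saving runs 13 February – 28 November; February 9, 2032 is outside that window, so Irin Sector is on standard time at UTC−03:30.
18:00 Irin Sector + 3h30m = 21:30 UTC.
1 November 2031 is a Saturday, so the first Sunday is November 2 and the second is November 9.
1 March 2032 is a Monday, so the first Saturday is March 6 and the third is March 20.
At the standard offset (UTC−11:30), 21:30 UTC − 11h30m = 10:00 Ardis Zone standard time.
Daylight saving runs 9 November 2031 – 20 March 2032; the standard-time date in Ardis Zone, February 9, 2032, is inside that window, so Ardis Zone is at UTC−10:30.
21:30 UTC − 10h30m = 11:00 Ardis Zone.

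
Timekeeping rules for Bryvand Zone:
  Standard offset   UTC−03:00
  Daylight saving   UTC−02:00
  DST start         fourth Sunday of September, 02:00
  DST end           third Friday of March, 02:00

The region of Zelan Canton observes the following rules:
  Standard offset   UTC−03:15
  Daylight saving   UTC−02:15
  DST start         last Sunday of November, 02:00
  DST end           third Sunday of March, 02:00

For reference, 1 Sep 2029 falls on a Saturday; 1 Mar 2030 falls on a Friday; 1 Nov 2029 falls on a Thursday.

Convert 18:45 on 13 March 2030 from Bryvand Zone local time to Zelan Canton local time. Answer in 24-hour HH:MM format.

1 September 2029 is a Saturday, so the first Sunday is September 2 and the fourth is September 23.
1 March 2030 is a Friday, so the first Friday is March 1 and the third is March 15.
Daylight saving runs 23 September 2029 – 15 March 2030; 13 March 2030 is inside that window, so Bryvand Zone is at UTC−02:00.
18:45 Bryvand Zone + 2h = 20:45 UTC.
1 November 2029 is a Thursday, so Sundays fall on 4, 11, 18, 25; the last is November 25.
1 March 2030 is a Friday, so the first Sunday is March 3 and the third is March 17.
At the standard offset (UTC−03:15), 20:45 UTC − 3h15m = 17:30 Zelan Canton standard time.
Daylight saving runs 25 November 2029 – 17 March 2030; the standard-time date in Zelan Canton, 13 March 2030, is inside that window, so Zelan Canton is at UTC−02:15.
20:45 UTC − 2h15m = 18:30 Zelan Canton.

18:30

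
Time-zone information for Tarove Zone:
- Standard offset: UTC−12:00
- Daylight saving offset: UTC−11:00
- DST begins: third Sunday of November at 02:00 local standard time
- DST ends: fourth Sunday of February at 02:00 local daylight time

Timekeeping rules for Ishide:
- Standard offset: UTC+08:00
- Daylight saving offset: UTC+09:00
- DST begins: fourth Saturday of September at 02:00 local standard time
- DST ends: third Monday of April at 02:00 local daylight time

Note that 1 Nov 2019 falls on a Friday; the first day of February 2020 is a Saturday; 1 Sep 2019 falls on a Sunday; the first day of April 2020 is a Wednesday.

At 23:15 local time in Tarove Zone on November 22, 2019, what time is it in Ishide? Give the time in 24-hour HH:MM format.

1 November 2019 is a Friday, so the first Sunday is November 3 and the third is November 17.
1 February 2020 is a Saturday, so the first Sunday is February 2 and the fourth is February 23.
November 22, 2019 falls between 17 November 2019 and 23 February 2020, so daylight saving is in effect and Tarove Zone is at UTC−11:00.
23:15 Tarove Zone + 11h = 10:15 UTC (rolling into the next day, 23 November 2019).
1 September 2019 is a Sunday, so the first Saturday is September 7 and the fourth is September 28.
1 April 2020 is a Wednesday, so the first Monday is April 6 and the third is April 20.
At the standard offset (UTC+08:00), 10:15 UTC + 8h = 18:15 Ishide standard time.
The standard-time date in Ishide, November 23, 2019, lies within the daylight-saving period (28 September 2019 – 20 April 2020), so Ishide is on daylight time, UTC+09:00.
10:15 UTC + 9h = 19:15 Ishide.

19:15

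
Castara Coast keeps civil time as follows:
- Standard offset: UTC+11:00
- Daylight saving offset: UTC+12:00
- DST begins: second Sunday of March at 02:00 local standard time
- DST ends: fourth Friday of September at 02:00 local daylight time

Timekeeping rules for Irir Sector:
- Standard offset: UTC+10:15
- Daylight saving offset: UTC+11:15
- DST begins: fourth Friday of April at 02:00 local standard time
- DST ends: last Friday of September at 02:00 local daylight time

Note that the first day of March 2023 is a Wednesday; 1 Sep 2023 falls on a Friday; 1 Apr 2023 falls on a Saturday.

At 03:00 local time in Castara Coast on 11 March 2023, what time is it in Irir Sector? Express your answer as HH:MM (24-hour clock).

02:15

1 March 2023 is a Wednesday, so the first Sunday is March 5 and the second is March 12.
1 September 2023 is a Friday, so the first Friday is September 1 and the fourth is September 22.
Daylight saving runs 12 March – 22 September; 11 March 2023 is outside that window, so Castara Coast is on standard time at UTC+11:00.
03:00 Castara Coast − 11h = 16:00 UTC (rolling into the previous day, 10 March 2023).
1 April 2023 is a Saturday, so the first Friday is April 7 and the fourth is April 28.
1 September 2023 is a Friday, so Fridays fall on 1, 8, 15, 22, 29; the last is September 29.
At the standard offset (UTC+10:15), 16:00 UTC + 10h15m = 02:15 Irir Sector standard time (rolling into the next day, 11 March 2023).
The standard-time date in Irir Sector, 11 March 2023, is outside the daylight-saving period (28 April – 29 September), so Irir Sector is on standard time, UTC+10:15.
16:00 UTC + 10h15m = 02:15 Irir Sector (rolling into the next day, 11 March 2023).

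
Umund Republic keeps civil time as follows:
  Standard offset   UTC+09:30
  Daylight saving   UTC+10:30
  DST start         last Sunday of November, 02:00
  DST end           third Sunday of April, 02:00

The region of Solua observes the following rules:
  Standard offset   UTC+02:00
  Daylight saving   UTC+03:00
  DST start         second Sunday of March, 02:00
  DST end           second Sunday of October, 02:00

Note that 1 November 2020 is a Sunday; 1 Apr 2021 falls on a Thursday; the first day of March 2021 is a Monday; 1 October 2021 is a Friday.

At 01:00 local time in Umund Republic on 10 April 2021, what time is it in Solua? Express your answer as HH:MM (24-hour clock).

1 November 2020 is a Sunday, so Sundays fall on 1, 8, 15, 22, 29; the last is November 29.
1 April 2021 is a Thursday, so the first Sunday is April 4 and the third is April 18.
10 April 2021 lies within the daylight-saving period (29 November 2020 – 18 April 2021), so Umund Republic is on daylight time, UTC+10:30.
01:00 Umund Republic − 10h30m = 14:30 UTC (rolling into the previous day, 9 April 2021).
1 March 2021 is a Monday, so the first Sunday is March 7 and the second is March 14.
1 October 2021 is a Friday, so the first Sunday is October 3 and the second is October 10.
At the standard offset (UTC+02:00), 14:30 UTC + 2h = 16:30 Solua standard time.
Daylight saving runs 14 March – 10 October; the standard-time date in Solua, 9 April 2021, is inside that window, so Solua is at UTC+03:00.
14:30 UTC + 3h = 17:30 Solua.

17:30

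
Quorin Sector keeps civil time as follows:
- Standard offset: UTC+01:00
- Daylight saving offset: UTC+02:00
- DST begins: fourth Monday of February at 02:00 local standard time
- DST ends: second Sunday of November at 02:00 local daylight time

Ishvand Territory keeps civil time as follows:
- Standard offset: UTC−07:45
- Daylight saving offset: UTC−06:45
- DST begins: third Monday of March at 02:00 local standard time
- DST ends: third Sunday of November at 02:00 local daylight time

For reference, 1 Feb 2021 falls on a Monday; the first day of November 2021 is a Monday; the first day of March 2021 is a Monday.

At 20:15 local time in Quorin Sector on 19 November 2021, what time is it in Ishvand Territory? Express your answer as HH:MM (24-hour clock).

12:30

1 February 2021 is a Monday, so the first Monday is February 1 and the fourth is February 22.
1 November 2021 is a Monday, so the first Sunday is November 7 and the second is November 14.
19 November 2021 is outside the daylight-saving period (22 February – 14 November), so Quorin Sector is on standard time, UTC+01:00.
20:15 Quorin Sector − 1h = 19:15 UTC.
1 March 2021 is a Monday, so the first Monday is March 1 and the third is March 15.
1 November 2021 is a Monday, so the first Sunday is November 7 and the third is November 21.
At the standard offset (UTC−07:45), 19:15 UTC − 7h45m = 11:30 Ishvand Territory standard time.
The standard-time date in Ishvand Territory, 19 November 2021, lies within the daylight-saving period (15 March – 21 November), so Ishvand Territory is on daylight time, UTC−06:45.
19:15 UTC − 6h45m = 12:30 Ishvand Territory.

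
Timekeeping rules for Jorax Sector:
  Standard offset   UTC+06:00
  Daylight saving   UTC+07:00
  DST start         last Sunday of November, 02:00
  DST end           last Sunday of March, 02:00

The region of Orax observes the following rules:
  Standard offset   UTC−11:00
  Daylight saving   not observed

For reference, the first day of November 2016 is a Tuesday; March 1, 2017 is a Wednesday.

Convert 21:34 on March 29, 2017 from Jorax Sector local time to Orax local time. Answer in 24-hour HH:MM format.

04:34

1 November 2016 is a Tuesday, so Sundays fall on 6, 13, 20, 27; the last is November 27.
1 March 2017 is a Wednesday, so Sundays fall on 5, 12, 19, 26; the last is March 26.
March 29, 2017 does not fall between 27 November 2016 and 26 March 2017, so daylight saving is not in effect and Jorax Sector is at UTC+06:00.
21:34 Jorax Sector − 6h = 15:34 UTC.
Orax has no daylight saving, so its offset is UTC−11:00 year-round.
15:34 UTC − 11h = 04:34 Orax.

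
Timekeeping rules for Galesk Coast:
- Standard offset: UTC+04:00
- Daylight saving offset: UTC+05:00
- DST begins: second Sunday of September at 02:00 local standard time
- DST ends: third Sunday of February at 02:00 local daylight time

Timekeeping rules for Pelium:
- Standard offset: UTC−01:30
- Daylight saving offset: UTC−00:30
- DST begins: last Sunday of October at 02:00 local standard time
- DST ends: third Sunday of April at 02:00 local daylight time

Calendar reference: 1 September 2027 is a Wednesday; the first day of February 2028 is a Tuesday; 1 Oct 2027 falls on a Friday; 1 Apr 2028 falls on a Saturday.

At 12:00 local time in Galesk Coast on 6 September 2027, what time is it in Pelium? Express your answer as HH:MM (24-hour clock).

06:30

1 September 2027 is a Wednesday, so the first Sunday is September 5 and the second is September 12.
1 February 2028 is a Tuesday, so the first Sunday is February 6 and the third is February 20.
Daylight saving runs 12 September 2027 – 20 February 2028; 6 September 2027 is outside that window, so Galesk Coast is on standard time at UTC+04:00.
12:00 Galesk Coast − 4h = 08:00 UTC.
1 October 2027 is a Friday, so Sundays fall on 3, 10, 17, 24, 31; the last is October 31.
1 April 2028 is a Saturday, so the first Sunday is April 2 and the third is April 16.
At the standard offset (UTC−01:30), 08:00 UTC − 1h30m = 06:30 Pelium standard time.
The standard-time date in Pelium, 6 September 2027, does not fall between 31 October 2027 and 16 April 2028, so daylight saving is not in effect and Pelium is at UTC−01:30.
08:00 UTC − 1h30m = 06:30 Pelium.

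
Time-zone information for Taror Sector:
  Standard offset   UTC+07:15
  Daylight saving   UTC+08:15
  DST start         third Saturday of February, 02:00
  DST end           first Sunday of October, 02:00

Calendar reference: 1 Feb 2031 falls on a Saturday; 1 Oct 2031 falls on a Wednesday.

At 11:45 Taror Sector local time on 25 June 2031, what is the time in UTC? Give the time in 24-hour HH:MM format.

03:30

1 February 2031 is a Saturday, so the first Saturday is February 1 and the third is February 15.
1 October 2031 is a Wednesday, so the first Sunday is October 5.
Daylight saving runs 15 February – 5 October; 25 June 2031 is inside that window, so Taror Sector is at UTC+08:15.
11:45 local − 8h15m = 03:30 UTC.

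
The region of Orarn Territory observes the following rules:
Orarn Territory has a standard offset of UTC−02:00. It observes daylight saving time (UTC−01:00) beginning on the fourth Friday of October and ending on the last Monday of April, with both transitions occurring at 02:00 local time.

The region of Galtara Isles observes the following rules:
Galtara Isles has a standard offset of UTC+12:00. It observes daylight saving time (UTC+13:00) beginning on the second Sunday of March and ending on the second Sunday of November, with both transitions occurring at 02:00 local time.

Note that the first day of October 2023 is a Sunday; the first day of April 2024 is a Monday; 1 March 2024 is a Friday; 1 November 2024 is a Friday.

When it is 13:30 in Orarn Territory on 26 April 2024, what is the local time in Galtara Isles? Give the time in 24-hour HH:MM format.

1 October 2023 is a Sunday, so the first Friday is October 6 and the fourth is October 27.
1 April 2024 is a Monday, so Mondays fall on 1, 8, 15, 22, 29; the last is April 29.
Daylight saving runs 27 October 2023 – 29 April 2024; 26 April 2024 is inside that window, so Orarn Territory is at UTC−01:00.
13:30 Orarn Territory + 1h = 14:30 UTC.
1 March 2024 is a Friday, so the first Sunday is March 3 and the second is March 10.
1 November 2024 is a Friday, so the first Sunday is November 3 and the second is November 10.
At the standard offset (UTC+12:00), 14:30 UTC + 12h = 02:30 Galtara Isles standard time (rolling into the next day, 27 April 2024).
The standard-time date in Galtara Isles, 27 April 2024, lies within the daylight-saving period (10 March – 10 November), so Galtara Isles is on daylight time, UTC+13:00.
14:30 UTC + 13h = 03:30 Galtara Isles (rolling into the next day, 27 April 2024).

03:30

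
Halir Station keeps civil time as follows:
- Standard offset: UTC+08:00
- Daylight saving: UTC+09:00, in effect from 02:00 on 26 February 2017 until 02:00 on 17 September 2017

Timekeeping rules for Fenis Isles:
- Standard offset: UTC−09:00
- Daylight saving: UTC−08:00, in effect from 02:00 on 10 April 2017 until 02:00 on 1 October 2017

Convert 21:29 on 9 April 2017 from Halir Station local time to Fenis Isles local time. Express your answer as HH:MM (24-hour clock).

Daylight saving runs 26 February – 17 September; 9 April 2017 is inside that window, so Halir Station is at UTC+09:00.
21:29 Halir Station − 9h = 12:29 UTC.
At the standard offset (UTC−09:00), 12:29 UTC − 9h = 03:29 Fenis Isles standard time.
The standard-time date in Fenis Isles, 9 April 2017, is outside the daylight-saving period (10 April – 1 October), so Fenis Isles is on standard time, UTC−09:00.
12:29 UTC − 9h = 03:29 Fenis Isles.

03:29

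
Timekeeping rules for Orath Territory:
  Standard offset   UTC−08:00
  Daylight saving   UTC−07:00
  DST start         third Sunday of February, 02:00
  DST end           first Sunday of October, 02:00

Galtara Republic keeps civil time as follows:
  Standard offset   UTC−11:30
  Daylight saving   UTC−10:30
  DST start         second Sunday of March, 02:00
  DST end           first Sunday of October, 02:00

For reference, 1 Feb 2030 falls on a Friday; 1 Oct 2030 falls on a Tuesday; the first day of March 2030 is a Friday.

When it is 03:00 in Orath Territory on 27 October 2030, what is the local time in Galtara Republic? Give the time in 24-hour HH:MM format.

23:30

1 February 2030 is a Friday, so the first Sunday is February 3 and the third is February 17.
1 October 2030 is a Tuesday, so the first Sunday is October 6.
Daylight saving runs 17 February – 6 October; 27 October 2030 is outside that window, so Orath Territory is on standard time at UTC−08:00.
03:00 Orath Territory + 8h = 11:00 UTC.
1 March 2030 is a Friday, so the first Sunday is March 3 and the second is March 10.
1 October 2030 is a Tuesday, so the first Sunday is October 6.
At the standard offset (UTC−11:30), 11:00 UTC − 11h30m = 23:30 Galtara Republic standard time (rolling into the previous day, 26 October 2030).
Daylight saving runs 10 March – 6 October; the standard-time date in Galtara Republic, 26 October 2030, is outside that window, so Galtara Republic is on standard time at UTC−11:30.
11:00 UTC − 11h30m = 23:30 Galtara Republic (rolling into the previous day, 26 October 2030).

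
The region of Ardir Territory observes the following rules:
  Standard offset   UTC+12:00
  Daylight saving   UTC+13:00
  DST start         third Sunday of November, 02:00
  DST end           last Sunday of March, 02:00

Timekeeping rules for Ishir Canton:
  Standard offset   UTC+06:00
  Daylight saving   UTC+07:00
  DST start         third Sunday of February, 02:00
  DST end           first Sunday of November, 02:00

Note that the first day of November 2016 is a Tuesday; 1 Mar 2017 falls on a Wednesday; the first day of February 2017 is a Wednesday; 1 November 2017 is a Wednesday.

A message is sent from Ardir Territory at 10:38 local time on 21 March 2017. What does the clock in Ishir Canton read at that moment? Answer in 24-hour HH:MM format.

1 November 2016 is a Tuesday, so the first Sunday is November 6 and the third is November 20.
1 March 2017 is a Wednesday, so Sundays fall on 5, 12, 19, 26; the last is March 26.
21 March 2017 falls between 20 November 2016 and 26 March 2017, so daylight saving is in effect and Ardir Territory is at UTC+13:00.
10:38 Ardir Territory − 13h = 21:38 UTC (rolling into the previous day, 20 March 2017).
1 February 2017 is a Wednesday, so the first Sunday is February 5 and the third is February 19.
1 November 2017 is a Wednesday, so the first Sunday is November 5.
At the standard offset (UTC+06:00), 21:38 UTC + 6h = 03:38 Ishir Canton standard time (rolling into the next day, 21 March 2017).
Daylight saving runs 19 February – 5 November; the standard-time date in Ishir Canton, 21 March 2017, is inside that window, so Ishir Canton is at UTC+07:00.
21:38 UTC + 7h = 04:38 Ishir Canton (rolling into the next day, 21 March 2017).

04:38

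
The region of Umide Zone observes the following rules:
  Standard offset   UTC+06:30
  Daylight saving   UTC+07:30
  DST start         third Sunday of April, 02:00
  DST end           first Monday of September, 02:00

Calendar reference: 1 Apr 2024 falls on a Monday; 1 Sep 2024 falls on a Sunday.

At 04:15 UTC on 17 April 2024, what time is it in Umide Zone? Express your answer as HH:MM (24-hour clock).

1 April 2024 is a Monday, so the first Sunday is April 7 and the third is April 21.
1 September 2024 is a Sunday, so the first Monday is September 2.
At the standard offset (UTC+06:30), 04:15 UTC + 6h30m = 10:45 Umide Zone standard time.
The standard-time date in Umide Zone, 17 April 2024, does not fall between 21 April and 2 September, so daylight saving is not in effect and Umide Zone is at UTC+06:30.
04:15 UTC + 6h30m = 10:45 local.

10:45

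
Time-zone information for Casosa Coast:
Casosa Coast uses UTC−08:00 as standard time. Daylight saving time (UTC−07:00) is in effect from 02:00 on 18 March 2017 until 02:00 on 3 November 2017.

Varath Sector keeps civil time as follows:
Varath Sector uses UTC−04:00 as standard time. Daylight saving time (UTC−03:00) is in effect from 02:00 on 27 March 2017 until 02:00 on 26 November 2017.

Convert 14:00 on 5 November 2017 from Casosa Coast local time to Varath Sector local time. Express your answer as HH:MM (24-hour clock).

5 November 2017 is outside the daylight-saving period (18 March – 3 November), so Casosa Coast is on standard time, UTC−08:00.
14:00 Casosa Coast + 8h = 22:00 UTC.
At the standard offset (UTC−04:00), 22:00 UTC − 4h = 18:00 Varath Sector standard time.
The standard-time date in Varath Sector, 5 November 2017, lies within the daylight-saving period (27 March – 26 November), so Varath Sector is on daylight time, UTC−03:00.
22:00 UTC − 3h = 19:00 Varath Sector.

19:00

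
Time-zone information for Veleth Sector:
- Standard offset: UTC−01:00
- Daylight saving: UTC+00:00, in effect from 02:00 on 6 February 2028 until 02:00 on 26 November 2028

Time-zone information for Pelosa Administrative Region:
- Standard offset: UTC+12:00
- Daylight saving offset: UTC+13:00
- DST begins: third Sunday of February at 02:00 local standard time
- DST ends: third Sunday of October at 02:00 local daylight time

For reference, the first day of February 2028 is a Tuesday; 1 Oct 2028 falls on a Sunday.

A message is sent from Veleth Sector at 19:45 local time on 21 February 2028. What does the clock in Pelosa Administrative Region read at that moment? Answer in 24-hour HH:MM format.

Daylight saving runs 6 February – 26 November; 21 February 2028 is inside that window, so Veleth Sector is at UTC+00:00.
19:45 Veleth Sector − 0h = 19:45 UTC.
1 February 2028 is a Tuesday, so the first Sunday is February 6 and the third is February 20.
1 October 2028 is a Sunday, so the first Sunday is October 1 and the third is October 15.
At the standard offset (UTC+12:00), 19:45 UTC + 12h = 07:45 Pelosa Administrative Region standard time (rolling into the next day, 22 February 2028).
The standard-time date in Pelosa Administrative Region, 22 February 2028, falls between 20 February and 15 October, so daylight saving is in effect and Pelosa Administrative Region is at UTC+13:00.
19:45 UTC + 13h = 08:45 Pelosa Administrative Region (rolling into the next day, 22 February 2028).

08:45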